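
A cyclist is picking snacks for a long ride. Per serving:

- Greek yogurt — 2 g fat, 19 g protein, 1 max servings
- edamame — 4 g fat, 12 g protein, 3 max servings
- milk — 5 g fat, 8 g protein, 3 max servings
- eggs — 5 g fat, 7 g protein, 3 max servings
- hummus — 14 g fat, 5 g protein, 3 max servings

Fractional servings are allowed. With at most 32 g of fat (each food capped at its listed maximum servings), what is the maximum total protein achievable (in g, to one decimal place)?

Protein per g fat: Greek yogurt 9.5, edamame 3, milk 1.6, eggs 1.4, hummus 0.3571.
Take 1 serving of Greek yogurt: uses 2 g fat, +19.0 g protein (running total 19.0 g).
Take 3 servings of edamame: uses 12 g fat, +36.0 g protein (running total 55.0 g).
Take 3 servings of milk: uses 15 g fat, +24.0 g protein (running total 79.0 g).
Take 0.6 servings of eggs: uses 3 g fat, +4.2 g protein (running total 83.2 g).
Filling greedily by protein-per-g fat is optimal for one linear limit, giving 83.2 g.

83.2 g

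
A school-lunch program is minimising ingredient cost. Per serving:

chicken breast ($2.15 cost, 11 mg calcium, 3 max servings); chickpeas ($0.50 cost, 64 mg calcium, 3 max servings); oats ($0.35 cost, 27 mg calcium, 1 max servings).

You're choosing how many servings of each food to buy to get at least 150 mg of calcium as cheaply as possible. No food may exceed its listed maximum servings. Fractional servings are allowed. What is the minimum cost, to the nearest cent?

Cost per mg of calcium: chickpeas $0.0078, oats $0.0130, chicken breast $0.1955.
Take 2.344 servings of chickpeas: +150.0 mg calcium for $1.17 (total $1.17, still need 0.0 mg).
Greedy by cheapest-per-mg is optimal for a single linear constraint, so the minimum cost is $1.17.

$1.17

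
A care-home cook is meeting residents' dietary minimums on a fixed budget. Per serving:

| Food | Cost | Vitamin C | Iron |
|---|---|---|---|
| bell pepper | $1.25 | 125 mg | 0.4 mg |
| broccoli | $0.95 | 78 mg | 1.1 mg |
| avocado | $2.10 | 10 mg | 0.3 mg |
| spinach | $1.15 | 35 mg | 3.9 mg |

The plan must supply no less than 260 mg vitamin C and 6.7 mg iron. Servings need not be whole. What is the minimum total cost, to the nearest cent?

An LP optimum is at a vertex; with two nutrient constraints at most two foods are used. Check each candidate.
bell pepper only: max(260/125, 6.7/0.4) = 16.75 servings → $20.94.
broccoli only: max(260/78, 6.7/1.1) = 6.091 servings → $5.79.
avocado only: max(260/10, 6.7/0.3) = 26 servings → $54.60.
spinach only: max(260/35, 6.7/3.9) = 7.429 servings → $8.54.
bell pepper + broccoli: the both-tight solution has a negative serving — not a feasible corner.
bell pepper + avocado with both tight: 0.3284 servings and 21.9 servings → $46.39.
bell pepper + spinach with both tight: 1.646 servings and 1.549 servings → $3.84.
broccoli + avocado with both tight: 0.8871 servings and 19.08 servings → $40.91.
broccoli + spinach with both tight: 2.934 servings and 0.8905 servings → $3.81.
avocado + spinach: the both-tight solution has a negative serving — not a feasible corner.
Cheapest feasible corner: $3.81.

$3.81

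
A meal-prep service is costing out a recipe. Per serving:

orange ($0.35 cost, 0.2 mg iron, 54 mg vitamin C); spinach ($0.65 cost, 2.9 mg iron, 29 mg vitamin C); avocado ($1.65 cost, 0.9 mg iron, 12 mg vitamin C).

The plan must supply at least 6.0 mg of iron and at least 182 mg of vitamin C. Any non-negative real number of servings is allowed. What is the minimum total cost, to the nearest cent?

$2.06

With two linear requirements the optimum uses one or two foods; enumerate the corners.
orange only: max(6.0/0.2, 182/54) = 30 servings → $10.50.
spinach only: max(6.0/2.9, 182/29) = 6.276 servings → $4.08.
avocado only: max(6.0/0.9, 182/12) = 15.17 servings → $25.02.
orange + spinach with both tight: 2.346 servings and 1.907 servings → $2.06.
orange + avocado with both tight: 1.987 servings and 6.225 servings → $10.97.
spinach + avocado with both targets exact would need a negative amount; discard.
Cheapest feasible corner: $2.06.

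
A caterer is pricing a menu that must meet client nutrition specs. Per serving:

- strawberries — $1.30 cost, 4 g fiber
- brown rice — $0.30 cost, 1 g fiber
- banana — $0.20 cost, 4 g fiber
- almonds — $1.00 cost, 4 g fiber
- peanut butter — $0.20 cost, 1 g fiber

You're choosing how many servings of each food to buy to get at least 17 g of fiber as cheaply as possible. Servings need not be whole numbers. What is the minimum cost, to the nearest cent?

Cost per g of fiber: banana $0.0500, peanut butter $0.2000, almonds $0.2500, brown rice $0.3000, strawberries $0.3250.
With no serving limits, use only banana: 17 g / 4 g = 4.25 servings × $0.20 = $0.85.

$0.85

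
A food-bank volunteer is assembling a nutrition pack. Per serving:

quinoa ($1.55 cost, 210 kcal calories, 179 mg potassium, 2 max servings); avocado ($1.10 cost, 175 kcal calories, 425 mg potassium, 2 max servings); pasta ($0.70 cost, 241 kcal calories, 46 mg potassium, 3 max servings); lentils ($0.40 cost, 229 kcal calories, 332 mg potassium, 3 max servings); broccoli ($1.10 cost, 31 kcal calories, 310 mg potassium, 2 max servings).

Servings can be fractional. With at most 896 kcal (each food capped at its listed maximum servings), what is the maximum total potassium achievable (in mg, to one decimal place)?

2171.7 mg

Potassium per kcal: broccoli 10, avocado 2.429, lentils 1.45, quinoa 0.8524, pasta 0.1909.
Take 2 servings of broccoli: uses 62 kcal, +620.0 mg potassium (running total 620.0 mg).
Take 2 servings of avocado: uses 350 kcal, +850.0 mg potassium (running total 1470.0 mg).
Take 2.114 servings of lentils: uses 484 kcal, +701.7 mg potassium (running total 2171.7 mg).
Greedy by best ratio exhausts the calories allowance optimally: 2171.7 mg.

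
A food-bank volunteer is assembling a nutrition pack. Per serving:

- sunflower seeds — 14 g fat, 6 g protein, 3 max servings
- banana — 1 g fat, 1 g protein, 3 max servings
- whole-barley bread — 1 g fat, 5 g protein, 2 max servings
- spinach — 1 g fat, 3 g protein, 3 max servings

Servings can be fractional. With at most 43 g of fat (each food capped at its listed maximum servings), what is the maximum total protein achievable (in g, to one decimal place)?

37.0 g

Protein per g fat: whole-barley bread 5, spinach 3, banana 1, sunflower seeds 0.4286.
Take 2 servings of whole-barley bread: uses 2 g fat, +10.0 g protein (running total 10.0 g).
Take 3 servings of spinach: uses 3 g fat, +9.0 g protein (running total 19.0 g).
Take 3 servings of banana: uses 3 g fat, +3.0 g protein (running total 22.0 g).
Take 2.5 servings of sunflower seeds: uses 35 g fat, +15.0 g protein (running total 37.0 g).
Filling greedily by protein-per-g fat is optimal for one linear limit, giving 37.0 g.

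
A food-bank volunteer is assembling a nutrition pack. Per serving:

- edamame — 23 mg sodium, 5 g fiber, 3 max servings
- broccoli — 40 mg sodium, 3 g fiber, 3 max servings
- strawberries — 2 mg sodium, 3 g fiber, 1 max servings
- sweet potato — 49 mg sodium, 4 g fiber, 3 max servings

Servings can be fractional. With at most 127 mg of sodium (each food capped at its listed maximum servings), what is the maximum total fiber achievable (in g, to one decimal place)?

Fiber per mg sodium: strawberries 1.5, edamame 0.2174, sweet potato 0.08163, broccoli 0.075.
Take 1 serving of strawberries: uses 2 mg sodium, +3.0 g fiber (running total 3.0 g).
Take 3 servings of edamame: uses 69 mg sodium, +15.0 g fiber (running total 18.0 g).
Take 1.143 servings of sweet potato: uses 56 mg sodium, +4.6 g fiber (running total 22.6 g).
Greedy by best ratio exhausts the sodium allowance optimally: 22.6 g.

22.6 g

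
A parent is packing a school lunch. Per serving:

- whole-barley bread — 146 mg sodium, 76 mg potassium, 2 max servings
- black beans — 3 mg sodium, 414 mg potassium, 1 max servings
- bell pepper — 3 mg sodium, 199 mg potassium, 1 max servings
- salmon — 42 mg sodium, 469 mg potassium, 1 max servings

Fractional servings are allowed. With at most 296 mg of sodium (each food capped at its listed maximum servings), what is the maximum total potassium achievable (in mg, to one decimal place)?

Potassium per mg sodium: black beans 138, bell pepper 66.33, salmon 11.17, whole-barley bread 0.5205.
Take 1 serving of black beans: uses 3 mg sodium, +414.0 mg potassium (running total 414.0 mg).
Take 1 serving of bell pepper: uses 3 mg sodium, +199.0 mg potassium (running total 613.0 mg).
Take 1 serving of salmon: uses 42 mg sodium, +469.0 mg potassium (running total 1082.0 mg).
Take 1.699 servings of whole-barley bread: uses 248 mg sodium, +129.1 mg potassium (running total 1211.1 mg).
Filling greedily by potassium-per-mg sodium is optimal for one linear limit, giving 1211.1 mg.

1211.1 mg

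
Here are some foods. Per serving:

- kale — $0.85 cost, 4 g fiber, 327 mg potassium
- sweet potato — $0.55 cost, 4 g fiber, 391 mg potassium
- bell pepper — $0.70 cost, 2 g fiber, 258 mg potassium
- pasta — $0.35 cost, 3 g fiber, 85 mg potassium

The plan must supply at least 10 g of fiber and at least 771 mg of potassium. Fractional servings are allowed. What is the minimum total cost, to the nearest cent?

$1.31

At the optimum either one food covers both requirements or two foods hit both targets exactly; no other combination can be cheaper.
kale only: max(10/4, 771/327) = 2.5 servings → $2.12.
sweet potato only: max(10/4, 771/391) = 2.5 servings → $1.38.
bell pepper only: max(10/2, 771/258) = 5 servings → $3.50.
pasta only: max(10/3, 771/85) = 9.071 servings → $3.17.
kale + sweet potato with both targets exact would need a negative amount; discard.
kale + bell pepper with both targets exact would need a negative amount; discard.
kale + pasta with both tight: 2.282 servings and 0.2902 servings → $2.04.
sweet potato + bell pepper: the both-tight solution has a negative serving — not a feasible corner.
sweet potato + pasta with both tight: 1.756 servings and 0.9916 servings → $1.31.
bell pepper + pasta with both tight: 2.422 servings and 1.719 servings → $2.30.
So the least-cost plan costs $1.31.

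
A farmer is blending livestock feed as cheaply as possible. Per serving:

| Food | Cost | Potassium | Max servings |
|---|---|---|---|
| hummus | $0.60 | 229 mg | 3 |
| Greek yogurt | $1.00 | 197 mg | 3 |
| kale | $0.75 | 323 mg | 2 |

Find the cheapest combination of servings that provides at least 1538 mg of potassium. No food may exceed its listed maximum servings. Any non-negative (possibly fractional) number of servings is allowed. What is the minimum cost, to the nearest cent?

$4.34

Cost per mg of potassium: kale $0.0023, hummus $0.0026, Greek yogurt $0.0051.
Take 2 servings of kale: +646.0 mg potassium for $1.50 (total $1.50, still need 892.0 mg).
Take 3 servings of hummus: +687.0 mg potassium for $1.80 (total $3.30, still need 205.0 mg).
Take 1.041 servings of Greek yogurt: +205.0 mg potassium for $1.04 (total $4.34, still need 0.0 mg).
Greedy by cheapest-per-mg is optimal for a single linear constraint, so the minimum cost is $4.34.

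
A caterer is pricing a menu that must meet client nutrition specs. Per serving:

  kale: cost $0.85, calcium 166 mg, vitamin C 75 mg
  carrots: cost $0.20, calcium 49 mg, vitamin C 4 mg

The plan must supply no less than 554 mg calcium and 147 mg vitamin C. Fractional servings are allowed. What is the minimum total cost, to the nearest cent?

Two binding constraints pin down two serving amounts, so the optimal mix uses at most two foods. The candidates are each food alone (scaled to the tighter of calcium/vitamin C) and each pair with both constraints tight.
kale only: max(554/166, 147/75) = 3.337 servings → $2.84.
carrots only: max(554/49, 147/4) = 36.75 servings → $7.35.
kale + carrots with both tight: 1.656 servings and 5.695 servings → $2.55.
So the least-cost plan costs $2.55.

$2.55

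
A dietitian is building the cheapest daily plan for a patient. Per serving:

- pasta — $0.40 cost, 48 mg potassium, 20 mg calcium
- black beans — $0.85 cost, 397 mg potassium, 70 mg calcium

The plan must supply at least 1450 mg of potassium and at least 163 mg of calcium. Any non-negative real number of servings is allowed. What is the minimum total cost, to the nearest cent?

$3.10

This is a tiny linear program; its minimum lies at a vertex of the feasible set. List the vertices and price them.
pasta only: max(1450/48, 163/20) = 30.21 servings → $12.08.
black beans only: max(1450/397, 163/70) = 3.652 servings → $3.10.
pasta + black beans: intersection lies outside the first quadrant.
So the least-cost plan costs $3.10.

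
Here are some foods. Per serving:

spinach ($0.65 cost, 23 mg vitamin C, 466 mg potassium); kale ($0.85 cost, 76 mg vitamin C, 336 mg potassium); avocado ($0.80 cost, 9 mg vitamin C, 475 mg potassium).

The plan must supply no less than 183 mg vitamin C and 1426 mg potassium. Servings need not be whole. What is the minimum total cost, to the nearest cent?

$2.71

This is a tiny linear program; its minimum lies at a vertex of the feasible set. List the vertices and price them.
spinach only: max(183/23, 1426/466) = 7.957 servings → $5.17.
kale only: max(183/76, 1426/336) = 4.244 servings → $3.61.
avocado only: max(183/9, 1426/475) = 20.33 servings → $16.27.
spinach + kale with both tight: 1.693 servings and 1.895 servings → $2.71.
spinach + avocado: the both-tight solution has a negative serving — not a feasible corner.
kale + avocado with both tight: 2.24 servings and 1.418 servings → $3.04.
Cheapest feasible corner: $2.71.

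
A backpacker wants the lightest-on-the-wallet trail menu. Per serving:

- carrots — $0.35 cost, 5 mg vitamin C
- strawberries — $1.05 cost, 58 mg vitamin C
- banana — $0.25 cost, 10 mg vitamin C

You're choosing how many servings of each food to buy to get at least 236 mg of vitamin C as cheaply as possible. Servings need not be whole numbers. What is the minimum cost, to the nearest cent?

$4.27

Cost per mg of vitamin C: strawberries $0.0181, banana $0.0250, carrots $0.0700.
With no serving limits, use only strawberries: 236 mg / 58 mg = 4.069 servings × $1.05 = $4.27.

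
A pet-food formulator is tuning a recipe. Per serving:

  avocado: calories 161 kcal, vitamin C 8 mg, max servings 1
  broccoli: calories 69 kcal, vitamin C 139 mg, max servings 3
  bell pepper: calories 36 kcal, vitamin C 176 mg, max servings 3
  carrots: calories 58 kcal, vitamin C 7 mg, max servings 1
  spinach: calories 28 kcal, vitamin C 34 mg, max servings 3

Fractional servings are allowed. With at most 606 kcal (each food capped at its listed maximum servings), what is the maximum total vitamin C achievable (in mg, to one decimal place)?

1061.4 mg

Vitamin C per kcal: bell pepper 4.889, broccoli 2.014, spinach 1.214, carrots 0.1207, avocado 0.04969.
Take 3 servings of bell pepper: uses 108 kcal, +528.0 mg vitamin C (running total 528.0 mg).
Take 3 servings of broccoli: uses 207 kcal, +417.0 mg vitamin C (running total 945.0 mg).
Take 3 servings of spinach: uses 84 kcal, +102.0 mg vitamin C (running total 1047.0 mg).
Take 1 serving of carrots: uses 58 kcal, +7.0 mg vitamin C (running total 1054.0 mg).
Take 0.9255 servings of avocado: uses 149 kcal, +7.4 mg vitamin C (running total 1061.4 mg).
Greedy by best ratio exhausts the calories allowance optimally: 1061.4 mg.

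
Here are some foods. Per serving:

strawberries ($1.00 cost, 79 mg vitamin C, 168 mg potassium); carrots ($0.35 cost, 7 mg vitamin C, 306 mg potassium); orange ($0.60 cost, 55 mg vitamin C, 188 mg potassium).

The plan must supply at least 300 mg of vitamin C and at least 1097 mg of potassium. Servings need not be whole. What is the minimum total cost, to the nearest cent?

For a min-cost LP with two ≥-constraints, a basic feasible solution has at most two positive variables.
strawberries only: max(300/79, 1097/168) = 6.53 servings → $6.53.
carrots only: max(300/7, 1097/306) = 42.86 servings → $15.00.
orange only: max(300/55, 1097/188) = 5.835 servings → $3.50.
strawberries + carrots with both tight: 3.658 servings and 1.577 servings → $4.21.
strawberries + orange: the both-tight solution has a negative serving — not a feasible corner.
carrots + orange with both tight: 0.2536 servings and 5.422 servings → $3.34.
So the least-cost plan costs $3.34.

$3.34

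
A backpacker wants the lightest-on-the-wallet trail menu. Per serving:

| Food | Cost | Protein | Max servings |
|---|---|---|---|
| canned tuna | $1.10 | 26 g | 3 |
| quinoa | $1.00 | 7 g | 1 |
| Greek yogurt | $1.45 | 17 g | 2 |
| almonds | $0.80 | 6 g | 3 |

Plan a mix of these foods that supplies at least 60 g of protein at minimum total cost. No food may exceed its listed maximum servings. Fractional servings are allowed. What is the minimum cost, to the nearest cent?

$2.54

Cost per g of protein: canned tuna $0.0423, Greek yogurt $0.0853, almonds $0.1333, quinoa $0.1429.
Take 2.308 servings of canned tuna: +60.0 g protein for $2.54 (total $2.54, still need 0.0 g).
Filling from the cheapest source first is optimal under one linear minimum: $2.54.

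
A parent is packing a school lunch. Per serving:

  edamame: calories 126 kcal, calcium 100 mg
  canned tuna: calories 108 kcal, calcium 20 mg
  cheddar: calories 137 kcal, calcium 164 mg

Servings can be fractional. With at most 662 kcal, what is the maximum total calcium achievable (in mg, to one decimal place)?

Calcium per kcal: cheddar 1.197, edamame 0.7937, canned tuna 0.1852.
With no serving limits, spend the whole calories allowance on cheddar: 662 kcal / 137 kcal × 164 mg = 792.5 mg.

792.5 mg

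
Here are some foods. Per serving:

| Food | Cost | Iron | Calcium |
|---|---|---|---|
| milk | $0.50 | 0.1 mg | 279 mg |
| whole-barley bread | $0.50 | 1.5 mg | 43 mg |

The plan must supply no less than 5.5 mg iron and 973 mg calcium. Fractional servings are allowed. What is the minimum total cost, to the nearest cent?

$3.21

With two linear requirements the optimum uses one or two foods; enumerate the corners.
milk only: max(5.5/0.1, 973/279) = 55 servings → $27.50.
whole-barley bread only: max(5.5/1.5, 973/43) = 22.63 servings → $11.31.
milk + whole-barley bread with both tight: 2.953 servings and 3.47 servings → $3.21.
The minimum over all feasible corners is $3.21.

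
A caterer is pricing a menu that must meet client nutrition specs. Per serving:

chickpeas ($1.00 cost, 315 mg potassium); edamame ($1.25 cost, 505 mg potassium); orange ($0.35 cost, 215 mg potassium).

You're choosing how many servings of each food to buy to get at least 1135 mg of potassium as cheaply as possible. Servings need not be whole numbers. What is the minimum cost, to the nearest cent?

Cost per mg of potassium: orange $0.0016, edamame $0.0025, chickpeas $0.0032.
With no serving limits, use only orange: 1135 mg / 215 mg = 5.279 servings × $0.35 = $1.85.

$1.85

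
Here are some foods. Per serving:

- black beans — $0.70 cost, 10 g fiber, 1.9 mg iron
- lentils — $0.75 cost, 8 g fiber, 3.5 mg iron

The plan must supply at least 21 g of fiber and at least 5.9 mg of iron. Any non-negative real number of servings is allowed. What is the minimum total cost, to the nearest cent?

$1.65

With two linear requirements the optimum uses one or two foods; enumerate the corners.
black beans only: max(21/10, 5.9/1.9) = 3.105 servings → $2.17.
lentils only: max(21/8, 5.9/3.5) = 2.625 servings → $1.97.
black beans + lentils with both tight: 1.328 servings and 0.9646 servings → $1.65.
Cheapest feasible corner: $1.65.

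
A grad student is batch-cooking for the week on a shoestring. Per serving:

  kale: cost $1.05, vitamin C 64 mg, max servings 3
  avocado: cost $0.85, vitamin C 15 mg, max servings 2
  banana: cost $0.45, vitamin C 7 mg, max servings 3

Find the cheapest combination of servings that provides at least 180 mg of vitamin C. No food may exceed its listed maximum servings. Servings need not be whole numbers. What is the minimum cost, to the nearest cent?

$2.95

Cost per mg of vitamin C: kale $0.0164, avocado $0.0567, banana $0.0643.
Take 2.812 servings of kale: +180.0 mg vitamin C for $2.95 (total $2.95, still need 0.0 mg).
Filling from the cheapest source first is optimal under one linear minimum: $2.95.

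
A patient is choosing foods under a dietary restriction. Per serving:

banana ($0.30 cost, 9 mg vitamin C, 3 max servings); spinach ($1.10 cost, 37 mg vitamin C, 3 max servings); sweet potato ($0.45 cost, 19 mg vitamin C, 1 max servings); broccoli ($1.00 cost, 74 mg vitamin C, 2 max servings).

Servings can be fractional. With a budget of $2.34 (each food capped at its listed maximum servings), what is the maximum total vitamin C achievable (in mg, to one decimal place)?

162.4 mg

Vitamin C per dollar: broccoli 74, sweet potato 42.22, spinach 33.64, banana 30.
Take 2 servings of broccoli: spends $2.00, +148.0 mg vitamin C (running total 148.0 mg).
Take 0.7556 servings of sweet potato: spends $0.34, +14.4 mg vitamin C (running total 162.4 mg).
Greedy by best ratio exhausts the cost allowance optimally: 162.4 mg.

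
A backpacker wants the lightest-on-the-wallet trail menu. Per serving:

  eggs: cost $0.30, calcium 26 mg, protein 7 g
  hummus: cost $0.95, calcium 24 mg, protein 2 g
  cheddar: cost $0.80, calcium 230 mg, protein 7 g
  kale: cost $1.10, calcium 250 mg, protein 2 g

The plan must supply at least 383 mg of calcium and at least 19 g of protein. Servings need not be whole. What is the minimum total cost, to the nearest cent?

$1.58

eggs only: max(383/26, 19/7) = 14.73 servings → $4.42.
hummus only: max(383/24, 19/2) = 15.96 servings → $15.16.
cheddar only: max(383/230, 19/7) = 2.714 servings → $2.17.
kale only: max(383/250, 19/2) = 9.5 servings → $10.45.
eggs + hummus with both targets exact would need a negative amount; discard.
eggs + cheddar with both tight: 1.183 servings and 1.532 servings → $1.58.
eggs + kale with both tight: 2.346 servings and 1.288 servings → $2.12.
hummus + cheddar with both tight: 5.784 servings and 1.062 servings → $6.34.
hummus + kale with both tight: 8.814 servings and 0.6858 servings → $9.13.
cheddar + kale with both targets exact would need a negative amount; discard.
So the least-cost plan costs $1.58.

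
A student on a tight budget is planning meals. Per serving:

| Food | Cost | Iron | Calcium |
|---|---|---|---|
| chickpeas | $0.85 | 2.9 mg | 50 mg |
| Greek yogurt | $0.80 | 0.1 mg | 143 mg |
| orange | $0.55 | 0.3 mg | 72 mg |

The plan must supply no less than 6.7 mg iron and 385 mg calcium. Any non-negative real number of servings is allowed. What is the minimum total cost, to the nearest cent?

Check every corner: each single food scaled to meet both minima, and each pair solved so both constraints bind.
chickpeas only: max(6.7/2.9, 385/50) = 7.7 servings → $6.54.
Greek yogurt only: max(6.7/0.1, 385/143) = 67 servings → $53.60.
orange only: max(6.7/0.3, 385/72) = 22.33 servings → $12.28.
chickpeas + Greek yogurt with both tight: 2.245 servings and 1.907 servings → $3.43.
chickpeas + orange with both tight: 1.893 servings and 4.033 servings → $3.83.
Greek yogurt + orange: intersection lies outside the first quadrant.
So the least-cost plan costs $3.43.

$3.43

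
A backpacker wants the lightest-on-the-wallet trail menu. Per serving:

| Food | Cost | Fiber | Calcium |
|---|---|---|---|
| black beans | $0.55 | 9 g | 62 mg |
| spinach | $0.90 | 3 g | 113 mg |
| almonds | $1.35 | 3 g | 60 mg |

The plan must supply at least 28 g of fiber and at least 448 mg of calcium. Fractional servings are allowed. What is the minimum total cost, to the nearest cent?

With two linear requirements the optimum uses one or two foods; enumerate the corners.
black beans only: max(28/9, 448/62) = 7.226 servings → $3.97.
spinach only: max(28/3, 448/113) = 9.333 servings → $8.40.
almonds only: max(28/3, 448/60) = 9.333 servings → $12.60.
black beans + spinach with both tight: 2.19 servings and 2.763 servings → $3.69.
black beans + almonds with both tight: 0.9492 servings and 6.486 servings → $9.28.
spinach + almonds: intersection lies outside the first quadrant.
So the least-cost plan costs $3.69.

$3.69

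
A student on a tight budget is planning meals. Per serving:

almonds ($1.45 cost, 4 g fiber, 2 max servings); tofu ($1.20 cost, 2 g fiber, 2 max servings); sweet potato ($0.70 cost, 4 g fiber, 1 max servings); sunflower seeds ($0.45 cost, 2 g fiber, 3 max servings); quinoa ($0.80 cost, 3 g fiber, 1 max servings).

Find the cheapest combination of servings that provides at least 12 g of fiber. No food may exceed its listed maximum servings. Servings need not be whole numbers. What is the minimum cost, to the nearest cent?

Cost per g of fiber: sweet potato $0.1750, sunflower seeds $0.2250, quinoa $0.2667, almonds $0.3625, tofu $0.6000.
Take 1 serving of sweet potato: +4.0 g fiber for $0.70 (total $0.70, still need 8.0 g).
Take 3 servings of sunflower seeds: +6.0 g fiber for $1.35 (total $2.05, still need 2.0 g).
Take 0.6667 servings of quinoa: +2.0 g fiber for $0.53 (total $2.58, still need 0.0 g).
Greedy by cheapest-per-g is optimal for a single linear constraint, so the minimum cost is $2.58.

$2.58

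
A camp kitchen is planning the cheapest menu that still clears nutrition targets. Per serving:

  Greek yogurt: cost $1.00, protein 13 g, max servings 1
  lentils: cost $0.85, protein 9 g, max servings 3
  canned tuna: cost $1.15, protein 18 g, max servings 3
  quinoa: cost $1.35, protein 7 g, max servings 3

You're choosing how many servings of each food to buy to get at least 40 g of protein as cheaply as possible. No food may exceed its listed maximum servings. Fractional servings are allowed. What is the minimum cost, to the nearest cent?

Cost per g of protein: canned tuna $0.0639, Greek yogurt $0.0769, lentils $0.0944, quinoa $0.1929.
Take 2.222 servings of canned tuna: +40.0 g protein for $2.56 (total $2.56, still need 0.0 g).
Greedy by cheapest-per-g is optimal for a single linear constraint, so the minimum cost is $2.56.

$2.56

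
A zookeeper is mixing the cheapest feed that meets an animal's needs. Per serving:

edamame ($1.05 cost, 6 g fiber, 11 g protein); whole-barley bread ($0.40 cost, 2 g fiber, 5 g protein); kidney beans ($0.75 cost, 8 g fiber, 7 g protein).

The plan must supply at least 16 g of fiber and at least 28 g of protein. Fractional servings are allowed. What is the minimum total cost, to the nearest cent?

Check every corner: each single food scaled to meet both minima, and each pair solved so both constraints bind.
edamame only: max(16/6, 28/11) = 2.667 servings → $2.80.
whole-barley bread only: max(16/2, 28/5) = 8 servings → $3.20.
kidney beans only: max(16/8, 28/7) = 4 servings → $3.00.
edamame + whole-barley bread with both targets exact would need a negative amount; discard.
edamame + kidney beans with both tight: 2.435 servings and 0.1739 servings → $2.69.
whole-barley bread + kidney beans with both tight: 4.308 servings and 0.9231 servings → $2.42.
Cheapest feasible corner: $2.42.

$2.42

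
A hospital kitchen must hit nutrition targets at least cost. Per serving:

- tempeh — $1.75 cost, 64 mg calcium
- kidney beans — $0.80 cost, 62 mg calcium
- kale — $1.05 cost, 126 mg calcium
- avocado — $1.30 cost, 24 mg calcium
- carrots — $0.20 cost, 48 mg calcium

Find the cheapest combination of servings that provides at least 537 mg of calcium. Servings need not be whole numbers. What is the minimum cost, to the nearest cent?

$2.24

Cost per mg of calcium: carrots $0.0042, kale $0.0083, kidney beans $0.0129, tempeh $0.0273, avocado $0.0542.
With no serving limits, use only carrots: 537 mg / 48 mg = 11.19 servings × $0.20 = $2.24.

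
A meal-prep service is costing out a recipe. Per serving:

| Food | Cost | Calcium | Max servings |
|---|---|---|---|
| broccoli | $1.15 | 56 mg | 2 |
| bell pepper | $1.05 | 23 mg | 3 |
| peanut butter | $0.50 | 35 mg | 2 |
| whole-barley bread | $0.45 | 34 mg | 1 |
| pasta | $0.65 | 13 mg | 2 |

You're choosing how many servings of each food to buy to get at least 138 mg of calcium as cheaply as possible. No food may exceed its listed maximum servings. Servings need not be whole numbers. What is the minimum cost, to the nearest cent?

$2.15

Cost per mg of calcium: whole-barley bread $0.0132, peanut butter $0.0143, broccoli $0.0205, bell pepper $0.0457, pasta $0.0500.
Take 1 serving of whole-barley bread: +34.0 mg calcium for $0.45 (total $0.45, still need 104.0 mg).
Take 2 servings of peanut butter: +70.0 mg calcium for $1.00 (total $1.45, still need 34.0 mg).
Take 0.6071 servings of broccoli: +34.0 mg calcium for $0.70 (total $2.15, still need 0.0 mg).
Filling from the cheapest source first is optimal under one linear minimum: $2.15.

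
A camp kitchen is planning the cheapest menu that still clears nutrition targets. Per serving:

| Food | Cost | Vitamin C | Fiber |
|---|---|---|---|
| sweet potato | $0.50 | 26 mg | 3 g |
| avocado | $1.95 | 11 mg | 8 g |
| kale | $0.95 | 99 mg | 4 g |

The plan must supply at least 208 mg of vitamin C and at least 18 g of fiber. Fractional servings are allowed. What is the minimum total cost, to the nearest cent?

$3.23

Minimising a linear cost over {vitamin C ≥ 208, fiber ≥ 18, servings ≥ 0} — the optimum is at a vertex, using one or two foods.
sweet potato only: max(208/26, 18/3) = 8 servings → $4.00.
avocado only: max(208/11, 18/8) = 18.91 servings → $36.87.
kale only: max(208/99, 18/4) = 4.5 servings → $4.28.
sweet potato + avocado: the both-tight solution has a negative serving — not a feasible corner.
sweet potato + kale with both tight: 4.922 servings and 0.8083 servings → $3.23.
avocado + kale with both tight: 1.27 servings and 1.96 servings → $4.34.
The minimum over all feasible corners is $3.23.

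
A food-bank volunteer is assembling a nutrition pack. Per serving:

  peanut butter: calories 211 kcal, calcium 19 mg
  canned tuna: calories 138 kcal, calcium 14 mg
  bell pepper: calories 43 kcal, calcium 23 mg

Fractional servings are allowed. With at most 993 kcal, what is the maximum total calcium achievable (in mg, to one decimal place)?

531.1 mg

Calcium per kcal: bell pepper 0.5349, canned tuna 0.1014, peanut butter 0.09005.
With no serving limits, spend the whole calories allowance on bell pepper: 993 kcal / 43 kcal × 23 mg = 531.1 mg.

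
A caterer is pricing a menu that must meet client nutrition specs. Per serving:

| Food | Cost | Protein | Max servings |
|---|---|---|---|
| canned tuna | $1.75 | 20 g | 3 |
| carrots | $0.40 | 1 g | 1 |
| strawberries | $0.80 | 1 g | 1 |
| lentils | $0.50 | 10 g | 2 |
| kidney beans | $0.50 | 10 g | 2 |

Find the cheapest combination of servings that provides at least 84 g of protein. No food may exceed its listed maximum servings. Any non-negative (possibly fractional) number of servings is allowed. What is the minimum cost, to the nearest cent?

$5.85

Cost per g of protein: lentils $0.0500, kidney beans $0.0500, canned tuna $0.0875, carrots $0.4000, strawberries $0.8000.
Take 2 servings of lentils: +20.0 g protein for $1.00 (total $1.00, still need 64.0 g).
Take 2 servings of kidney beans: +20.0 g protein for $1.00 (total $2.00, still need 44.0 g).
Take 2.2 servings of canned tuna: +44.0 g protein for $3.85 (total $5.85, still need 0.0 g).
Greedy by cheapest-per-g is optimal for a single linear constraint, so the minimum cost is $5.85.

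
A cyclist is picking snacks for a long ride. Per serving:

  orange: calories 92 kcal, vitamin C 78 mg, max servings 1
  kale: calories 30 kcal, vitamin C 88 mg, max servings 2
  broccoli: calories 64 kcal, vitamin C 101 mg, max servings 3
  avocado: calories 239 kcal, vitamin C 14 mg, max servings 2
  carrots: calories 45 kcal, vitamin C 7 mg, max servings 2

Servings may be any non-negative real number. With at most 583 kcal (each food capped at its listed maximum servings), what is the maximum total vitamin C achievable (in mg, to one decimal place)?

579.7 mg

Vitamin C per kcal: kale 2.933, broccoli 1.578, orange 0.8478, carrots 0.1556, avocado 0.05858.
Take 2 servings of kale: uses 60 kcal, +176.0 mg vitamin C (running total 176.0 mg).
Take 3 servings of broccoli: uses 192 kcal, +303.0 mg vitamin C (running total 479.0 mg).
Take 1 serving of orange: uses 92 kcal, +78.0 mg vitamin C (running total 557.0 mg).
Take 2 servings of carrots: uses 90 kcal, +14.0 mg vitamin C (running total 571.0 mg).
Take 0.6234 servings of avocado: uses 149 kcal, +8.7 mg vitamin C (running total 579.7 mg).
Filling greedily by vitamin C-per-kcal is optimal for one linear limit, giving 579.7 mg.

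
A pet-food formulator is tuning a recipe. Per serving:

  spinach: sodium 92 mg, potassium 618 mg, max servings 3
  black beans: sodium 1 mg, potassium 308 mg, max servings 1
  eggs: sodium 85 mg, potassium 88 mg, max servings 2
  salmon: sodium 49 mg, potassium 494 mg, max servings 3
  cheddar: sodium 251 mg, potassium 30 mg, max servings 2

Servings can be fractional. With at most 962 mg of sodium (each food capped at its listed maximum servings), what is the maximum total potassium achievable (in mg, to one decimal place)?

3864.0 mg

Potassium per mg sodium: black beans 308, salmon 10.08, spinach 6.717, eggs 1.035, cheddar 0.1195.
Take 1 serving of black beans: uses 1 mg sodium, +308.0 mg potassium (running total 308.0 mg).
Take 3 servings of salmon: uses 147 mg sodium, +1482.0 mg potassium (running total 1790.0 mg).
Take 3 servings of spinach: uses 276 mg sodium, +1854.0 mg potassium (running total 3644.0 mg).
Take 2 servings of eggs: uses 170 mg sodium, +176.0 mg potassium (running total 3820.0 mg).
Take 1.466 servings of cheddar: uses 368 mg sodium, +44.0 mg potassium (running total 3864.0 mg).
Greedy by best ratio exhausts the sodium allowance optimally: 3864.0 mg.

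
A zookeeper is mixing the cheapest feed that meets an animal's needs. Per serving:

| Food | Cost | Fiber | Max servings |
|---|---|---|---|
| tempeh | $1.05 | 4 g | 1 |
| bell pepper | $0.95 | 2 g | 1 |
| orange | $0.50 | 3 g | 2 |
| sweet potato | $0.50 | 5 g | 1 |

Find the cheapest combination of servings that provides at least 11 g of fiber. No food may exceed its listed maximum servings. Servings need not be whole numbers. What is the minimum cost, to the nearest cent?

$1.50

Cost per g of fiber: sweet potato $0.1000, orange $0.1667, tempeh $0.2625, bell pepper $0.4750.
Take 1 serving of sweet potato: +5.0 g fiber for $0.50 (total $0.50, still need 6.0 g).
Take 2 servings of orange: +6.0 g fiber for $1.00 (total $1.50, still need 0.0 g).
Filling from the cheapest source first is optimal under one linear minimum: $1.50.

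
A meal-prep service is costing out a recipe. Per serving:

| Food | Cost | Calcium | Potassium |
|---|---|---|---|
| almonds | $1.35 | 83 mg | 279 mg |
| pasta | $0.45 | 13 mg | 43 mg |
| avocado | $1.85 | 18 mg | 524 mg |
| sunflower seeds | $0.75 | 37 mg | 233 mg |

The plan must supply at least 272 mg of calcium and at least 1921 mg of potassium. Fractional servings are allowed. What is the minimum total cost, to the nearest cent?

The cheapest plan sits at a corner of the feasible region — with two constraints it uses at most two foods.
almonds only: max(272/83, 1921/279) = 6.885 servings → $9.30.
pasta only: max(272/13, 1921/43) = 44.67 servings → $20.10.
avocado only: max(272/18, 1921/524) = 15.11 servings → $27.96.
sunflower seeds only: max(272/37, 1921/233) = 8.245 servings → $6.18.
almonds + pasta with both targets exact would need a negative amount; discard.
almonds + avocado with both tight: 2.806 servings and 2.172 servings → $7.81.
almonds + sunflower seeds: the both-tight solution has a negative serving — not a feasible corner.
pasta + avocado with both tight: 17.88 servings and 2.199 servings → $12.11.
pasta + sunflower seeds with both targets exact would need a negative amount; discard.
avocado + sunflower seeds with both tight: 0.5068 servings and 7.105 servings → $6.27.
Cheapest feasible corner: $6.18.

$6.18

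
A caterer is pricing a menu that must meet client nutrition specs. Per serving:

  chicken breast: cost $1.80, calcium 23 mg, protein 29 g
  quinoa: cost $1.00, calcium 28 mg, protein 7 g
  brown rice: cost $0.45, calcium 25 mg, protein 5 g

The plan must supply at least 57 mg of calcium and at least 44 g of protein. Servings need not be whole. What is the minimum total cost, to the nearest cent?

Compare the cost at each extreme point of the feasible region.
chicken breast only: max(57/23, 44/29) = 2.478 servings → $4.46.
quinoa only: max(57/28, 44/7) = 6.286 servings → $6.29.
brown rice only: max(57/25, 44/5) = 8.8 servings → $3.96.
chicken breast + quinoa with both tight: 1.28 servings and 0.9846 servings → $3.29.
chicken breast + brown rice with both tight: 1.336 servings and 1.051 servings → $2.88.
quinoa + brown rice with both targets exact would need a negative amount; discard.
Cheapest feasible corner: $2.88.

$2.88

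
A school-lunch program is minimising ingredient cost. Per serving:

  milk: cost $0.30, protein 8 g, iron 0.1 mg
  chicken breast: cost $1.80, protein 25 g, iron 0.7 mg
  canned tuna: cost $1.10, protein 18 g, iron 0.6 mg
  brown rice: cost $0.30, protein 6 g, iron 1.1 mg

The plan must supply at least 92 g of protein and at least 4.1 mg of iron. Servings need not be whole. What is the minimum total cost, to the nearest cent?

Minimising a linear cost over {protein ≥ 92, iron ≥ 4.1, servings ≥ 0} — the optimum is at a vertex, using one or two foods.
milk only: max(92/8, 4.1/0.1) = 41 servings → $12.30.
chicken breast only: max(92/25, 4.1/0.7) = 5.857 servings → $10.54.
canned tuna only: max(92/18, 4.1/0.6) = 6.833 servings → $7.52.
brown rice only: max(92/6, 4.1/1.1) = 15.33 servings → $4.60.
milk + chicken breast: intersection lies outside the first quadrant.
milk + canned tuna: intersection lies outside the first quadrant.
milk + brown rice with both tight: 9.341 servings and 2.878 servings → $3.67.
chicken breast + canned tuna: intersection lies outside the first quadrant.
chicken breast + brown rice with both tight: 3.288 servings and 1.635 servings → $6.41.
canned tuna + brown rice with both tight: 4.728 servings and 1.148 servings → $5.55.
Cheapest feasible corner: $3.67.

$3.67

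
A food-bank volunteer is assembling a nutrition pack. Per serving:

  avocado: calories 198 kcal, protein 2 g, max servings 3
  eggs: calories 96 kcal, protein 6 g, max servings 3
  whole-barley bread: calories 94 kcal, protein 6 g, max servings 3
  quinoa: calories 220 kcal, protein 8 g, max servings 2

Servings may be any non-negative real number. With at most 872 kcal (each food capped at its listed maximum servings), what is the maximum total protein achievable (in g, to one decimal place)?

47.0 g

Protein per kcal: whole-barley bread 0.06383, eggs 0.0625, quinoa 0.03636, avocado 0.0101.
Take 3 servings of whole-barley bread: uses 282 kcal, +18.0 g protein (running total 18.0 g).
Take 3 servings of eggs: uses 288 kcal, +18.0 g protein (running total 36.0 g).
Take 1.373 servings of quinoa: uses 302 kcal, +11.0 g protein (running total 47.0 g).
Filling greedily by protein-per-kcal is optimal for one linear limit, giving 47.0 g.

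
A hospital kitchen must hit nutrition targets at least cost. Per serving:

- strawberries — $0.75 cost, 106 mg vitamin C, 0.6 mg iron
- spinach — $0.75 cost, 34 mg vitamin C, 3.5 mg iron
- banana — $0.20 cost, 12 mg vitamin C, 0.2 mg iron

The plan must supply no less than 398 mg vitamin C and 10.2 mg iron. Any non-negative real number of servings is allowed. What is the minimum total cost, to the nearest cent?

$4.04

Check every corner: each single food scaled to meet both minima, and each pair solved so both constraints bind.
strawberries only: max(398/106, 10.2/0.6) = 17 servings → $12.75.
spinach only: max(398/34, 10.2/3.5) = 11.71 servings → $8.78.
banana only: max(398/12, 10.2/0.2) = 51 servings → $10.20.
strawberries + spinach with both tight: 2.984 servings and 2.403 servings → $4.04.
strawberries + banana: the both-tight solution has a negative serving — not a feasible corner.
spinach + banana with both tight: 1.216 servings and 29.72 servings → $6.86.
So the least-cost plan costs $4.04.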